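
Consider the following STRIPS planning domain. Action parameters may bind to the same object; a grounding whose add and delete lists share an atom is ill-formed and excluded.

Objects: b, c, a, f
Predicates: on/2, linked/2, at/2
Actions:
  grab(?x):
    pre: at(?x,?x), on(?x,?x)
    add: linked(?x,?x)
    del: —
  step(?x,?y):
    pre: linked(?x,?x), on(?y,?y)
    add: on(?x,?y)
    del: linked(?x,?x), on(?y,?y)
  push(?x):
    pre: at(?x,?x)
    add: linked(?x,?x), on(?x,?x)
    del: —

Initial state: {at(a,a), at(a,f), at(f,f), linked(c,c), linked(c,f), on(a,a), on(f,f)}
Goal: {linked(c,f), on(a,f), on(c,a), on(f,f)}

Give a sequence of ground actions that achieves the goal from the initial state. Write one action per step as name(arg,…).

1. grab(a)  →  {at(a,a), at(a,f), at(f,f), linked(a,a), linked(c,c), linked(c,f), on(a,a), on(f,f)}
2. step(c,a)  →  {at(a,a), at(a,f), at(f,f), linked(a,a), linked(c,f), on(c,a), on(f,f)}
3. step(a,f)  →  {at(a,a), at(a,f), at(f,f), linked(c,f), on(a,f), on(c,a)}
4. push(f)  →  {at(a,a), at(a,f), at(f,f), linked(c,f), linked(f,f), on(a,f), on(c,a), on(f,f)}

grab(a); step(c,a); step(a,f); push(f)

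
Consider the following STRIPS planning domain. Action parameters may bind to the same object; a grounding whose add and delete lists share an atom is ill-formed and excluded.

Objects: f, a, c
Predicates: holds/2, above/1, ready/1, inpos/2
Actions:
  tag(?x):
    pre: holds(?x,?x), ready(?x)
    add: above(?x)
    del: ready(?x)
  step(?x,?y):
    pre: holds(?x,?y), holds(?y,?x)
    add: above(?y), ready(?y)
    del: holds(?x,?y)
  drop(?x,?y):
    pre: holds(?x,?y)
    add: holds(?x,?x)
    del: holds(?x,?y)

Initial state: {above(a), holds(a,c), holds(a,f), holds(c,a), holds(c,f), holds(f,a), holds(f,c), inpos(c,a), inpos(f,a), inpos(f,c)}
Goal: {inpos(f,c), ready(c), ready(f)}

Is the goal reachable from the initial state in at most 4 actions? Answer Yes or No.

1. step(f,c)  →  {above(a), above(c), holds(a,c), holds(a,f), holds(c,a), holds(c,f), holds(f,a), inpos(c,a), inpos(f,a), inpos(f,c), ready(c)}
2. step(a,f)  →  {above(a), above(c), above(f), holds(a,c), holds(c,a), holds(c,f), holds(f,a), inpos(c,a), inpos(f,a), inpos(f,c), ready(c), ready(f)}
optimal plan length = 2; 2 ≤ 4

Yes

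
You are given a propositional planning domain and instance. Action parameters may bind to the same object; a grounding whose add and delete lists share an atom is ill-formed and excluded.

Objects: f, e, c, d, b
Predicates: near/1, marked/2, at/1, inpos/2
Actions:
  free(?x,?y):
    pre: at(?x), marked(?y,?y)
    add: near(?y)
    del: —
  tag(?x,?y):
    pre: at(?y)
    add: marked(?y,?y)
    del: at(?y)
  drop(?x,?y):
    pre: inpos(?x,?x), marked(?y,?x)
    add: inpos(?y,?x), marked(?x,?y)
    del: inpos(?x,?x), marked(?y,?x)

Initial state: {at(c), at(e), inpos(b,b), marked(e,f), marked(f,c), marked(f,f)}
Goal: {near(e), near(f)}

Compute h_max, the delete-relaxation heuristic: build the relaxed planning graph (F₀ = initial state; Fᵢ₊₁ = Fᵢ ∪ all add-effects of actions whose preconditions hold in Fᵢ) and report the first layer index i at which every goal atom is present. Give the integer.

F0 = init (6 atoms)
F1 = F0 ∪ {marked(c,c), marked(e,e), near(f)}  (9 atoms)
F2 = F1 ∪ {near(c), near(e)}  (11 atoms)
goal ⊆ F2  ⇒  h_max = 2

2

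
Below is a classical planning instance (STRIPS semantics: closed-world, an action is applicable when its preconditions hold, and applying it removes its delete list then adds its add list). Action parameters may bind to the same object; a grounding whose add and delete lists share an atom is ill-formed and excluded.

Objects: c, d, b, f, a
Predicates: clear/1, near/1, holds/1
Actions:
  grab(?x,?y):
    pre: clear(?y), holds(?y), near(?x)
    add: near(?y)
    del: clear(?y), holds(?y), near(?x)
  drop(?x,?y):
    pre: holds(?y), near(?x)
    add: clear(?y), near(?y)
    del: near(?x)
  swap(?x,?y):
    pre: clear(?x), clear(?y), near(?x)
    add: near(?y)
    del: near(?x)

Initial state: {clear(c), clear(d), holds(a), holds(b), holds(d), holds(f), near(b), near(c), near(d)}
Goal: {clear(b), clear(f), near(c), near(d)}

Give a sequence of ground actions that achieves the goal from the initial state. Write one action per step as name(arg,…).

drop(b,f); drop(f,b)

1. drop(b,f)  →  {clear(c), clear(d), clear(f), holds(a), holds(b), holds(d), holds(f), near(c), near(d), near(f)}
2. drop(f,b)  →  {clear(b), clear(c), clear(d), clear(f), holds(a), holds(b), holds(d), holds(f), near(b), near(c), near(d)}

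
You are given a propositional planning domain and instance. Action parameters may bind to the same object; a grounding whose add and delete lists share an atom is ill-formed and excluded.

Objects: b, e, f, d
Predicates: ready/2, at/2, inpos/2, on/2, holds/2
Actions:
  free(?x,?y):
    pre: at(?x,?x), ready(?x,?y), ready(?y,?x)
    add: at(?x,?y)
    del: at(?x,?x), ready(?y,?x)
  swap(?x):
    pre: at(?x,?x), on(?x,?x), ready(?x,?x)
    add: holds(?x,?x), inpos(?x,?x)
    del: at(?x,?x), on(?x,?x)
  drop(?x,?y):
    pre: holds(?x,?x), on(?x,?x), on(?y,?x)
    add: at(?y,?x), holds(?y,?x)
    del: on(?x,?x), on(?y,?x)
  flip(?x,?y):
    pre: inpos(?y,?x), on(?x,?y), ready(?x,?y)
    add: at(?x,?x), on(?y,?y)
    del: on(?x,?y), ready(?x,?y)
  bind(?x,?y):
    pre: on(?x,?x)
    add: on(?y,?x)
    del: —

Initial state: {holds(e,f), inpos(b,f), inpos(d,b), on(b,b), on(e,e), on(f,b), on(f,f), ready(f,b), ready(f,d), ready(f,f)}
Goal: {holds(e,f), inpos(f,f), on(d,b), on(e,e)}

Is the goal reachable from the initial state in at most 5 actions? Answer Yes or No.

1. flip(f,b)  →  {at(f,f), holds(e,f), inpos(b,f), inpos(d,b), on(b,b), on(e,e), on(f,f), ready(f,d), ready(f,f)}
2. swap(f)  →  {holds(e,f), holds(f,f), inpos(b,f), inpos(d,b), inpos(f,f), on(b,b), on(e,e), ready(f,d), ready(f,f)}
3. bind(b,d)  →  {holds(e,f), holds(f,f), inpos(b,f), inpos(d,b), inpos(f,f), on(b,b), on(d,b), on(e,e), ready(f,d), ready(f,f)}
optimal plan length = 3; 3 ≤ 5

Yes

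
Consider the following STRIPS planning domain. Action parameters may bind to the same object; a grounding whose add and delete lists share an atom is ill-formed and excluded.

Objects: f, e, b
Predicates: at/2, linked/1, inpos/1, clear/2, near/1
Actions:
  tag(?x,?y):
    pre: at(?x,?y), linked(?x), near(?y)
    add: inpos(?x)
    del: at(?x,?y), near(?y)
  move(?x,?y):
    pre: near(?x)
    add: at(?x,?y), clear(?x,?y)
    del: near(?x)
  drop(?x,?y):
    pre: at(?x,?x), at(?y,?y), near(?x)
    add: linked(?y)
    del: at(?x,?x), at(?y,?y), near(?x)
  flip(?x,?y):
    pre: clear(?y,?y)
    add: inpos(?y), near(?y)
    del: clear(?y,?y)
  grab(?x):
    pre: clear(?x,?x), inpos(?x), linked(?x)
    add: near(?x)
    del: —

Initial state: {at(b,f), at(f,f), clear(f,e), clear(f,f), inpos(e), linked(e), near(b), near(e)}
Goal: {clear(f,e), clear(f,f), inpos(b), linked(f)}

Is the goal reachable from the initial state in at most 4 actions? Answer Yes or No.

Yes

1. move(b,b)  →  {at(b,b), at(b,f), at(f,f), clear(b,b), clear(f,e), clear(f,f), inpos(e), linked(e), near(e)}
2. flip(f,b)  →  {at(b,b), at(b,f), at(f,f), clear(f,e), clear(f,f), inpos(b), inpos(e), linked(e), near(b), near(e)}
3. drop(b,f)  →  {at(b,f), clear(f,e), clear(f,f), inpos(b), inpos(e), linked(e), linked(f), near(e)}
optimal plan length = 3; 3 ≤ 4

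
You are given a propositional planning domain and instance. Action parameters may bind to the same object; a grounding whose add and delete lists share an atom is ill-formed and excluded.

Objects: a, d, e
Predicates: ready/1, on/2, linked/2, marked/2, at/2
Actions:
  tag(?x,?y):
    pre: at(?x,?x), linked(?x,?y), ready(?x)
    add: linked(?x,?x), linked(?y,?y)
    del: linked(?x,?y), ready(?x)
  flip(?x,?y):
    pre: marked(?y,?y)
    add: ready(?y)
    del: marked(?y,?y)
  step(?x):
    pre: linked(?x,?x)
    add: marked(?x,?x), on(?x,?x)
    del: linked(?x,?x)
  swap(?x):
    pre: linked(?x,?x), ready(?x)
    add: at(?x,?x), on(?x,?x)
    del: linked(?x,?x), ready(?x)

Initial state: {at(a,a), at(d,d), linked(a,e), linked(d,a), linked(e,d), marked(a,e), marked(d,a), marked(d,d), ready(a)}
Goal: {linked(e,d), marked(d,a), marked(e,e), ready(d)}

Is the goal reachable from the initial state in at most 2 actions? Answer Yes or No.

No

1. tag(a,e)  →  {at(a,a), at(d,d), linked(a,a), linked(d,a), linked(e,d), linked(e,e), marked(a,e), marked(d,a), marked(d,d)}
2. flip(a,d)  →  {at(a,a), at(d,d), linked(a,a), linked(d,a), linked(e,d), linked(e,e), marked(a,e), marked(d,a), ready(d)}
3. step(e)  →  {at(a,a), at(d,d), linked(a,a), linked(d,a), linked(e,d), marked(a,e), marked(d,a), marked(e,e), on(e,e), ready(d)}
optimal plan length = 3; 3 > 2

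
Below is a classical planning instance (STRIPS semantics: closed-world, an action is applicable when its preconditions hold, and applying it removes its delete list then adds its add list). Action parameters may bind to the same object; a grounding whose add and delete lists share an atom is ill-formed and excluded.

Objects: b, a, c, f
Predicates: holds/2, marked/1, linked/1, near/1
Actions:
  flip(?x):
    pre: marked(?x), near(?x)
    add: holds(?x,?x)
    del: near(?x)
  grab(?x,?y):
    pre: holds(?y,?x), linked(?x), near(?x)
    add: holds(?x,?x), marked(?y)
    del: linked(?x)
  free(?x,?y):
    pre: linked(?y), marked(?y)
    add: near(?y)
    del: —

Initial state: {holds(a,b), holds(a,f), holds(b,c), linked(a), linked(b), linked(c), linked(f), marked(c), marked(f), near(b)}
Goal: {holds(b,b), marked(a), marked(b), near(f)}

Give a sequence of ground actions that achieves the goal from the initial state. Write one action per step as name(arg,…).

1. grab(b,a)  →  {holds(a,b), holds(a,f), holds(b,b), holds(b,c), linked(a), linked(c), linked(f), marked(a), marked(c), marked(f), near(b)}
2. free(b,c)  →  {holds(a,b), holds(a,f), holds(b,b), holds(b,c), linked(a), linked(c), linked(f), marked(a), marked(c), marked(f), near(b), near(c)}
3. grab(c,b)  →  {holds(a,b), holds(a,f), holds(b,b), holds(b,c), holds(c,c), linked(a), linked(f), marked(a), marked(b), marked(c), marked(f), near(b), near(c)}
4. free(b,f)  →  {holds(a,b), holds(a,f), holds(b,b), holds(b,c), holds(c,c), linked(a), linked(f), marked(a), marked(b), marked(c), marked(f), near(b), near(c), near(f)}

grab(b,a); free(b,c); grab(c,b); free(b,f)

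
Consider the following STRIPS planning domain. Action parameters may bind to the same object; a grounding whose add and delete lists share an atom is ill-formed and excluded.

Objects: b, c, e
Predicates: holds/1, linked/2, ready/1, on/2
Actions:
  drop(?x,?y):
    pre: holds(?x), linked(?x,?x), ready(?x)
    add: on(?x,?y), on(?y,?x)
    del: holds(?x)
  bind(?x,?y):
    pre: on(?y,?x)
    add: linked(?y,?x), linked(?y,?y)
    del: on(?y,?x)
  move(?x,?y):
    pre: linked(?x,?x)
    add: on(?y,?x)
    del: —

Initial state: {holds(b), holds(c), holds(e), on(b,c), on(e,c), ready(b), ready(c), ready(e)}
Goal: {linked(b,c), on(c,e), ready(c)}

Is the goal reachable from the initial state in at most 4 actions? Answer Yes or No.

Yes

1. bind(c,b)  →  {holds(b), holds(c), holds(e), linked(b,b), linked(b,c), on(e,c), ready(b), ready(c), ready(e)}
2. bind(c,e)  →  {holds(b), holds(c), holds(e), linked(b,b), linked(b,c), linked(e,c), linked(e,e), ready(b), ready(c), ready(e)}
3. drop(e,c)  →  {holds(b), holds(c), linked(b,b), linked(b,c), linked(e,c), linked(e,e), on(c,e), on(e,c), ready(b), ready(c), ready(e)}
optimal plan length = 3; 3 ≤ 4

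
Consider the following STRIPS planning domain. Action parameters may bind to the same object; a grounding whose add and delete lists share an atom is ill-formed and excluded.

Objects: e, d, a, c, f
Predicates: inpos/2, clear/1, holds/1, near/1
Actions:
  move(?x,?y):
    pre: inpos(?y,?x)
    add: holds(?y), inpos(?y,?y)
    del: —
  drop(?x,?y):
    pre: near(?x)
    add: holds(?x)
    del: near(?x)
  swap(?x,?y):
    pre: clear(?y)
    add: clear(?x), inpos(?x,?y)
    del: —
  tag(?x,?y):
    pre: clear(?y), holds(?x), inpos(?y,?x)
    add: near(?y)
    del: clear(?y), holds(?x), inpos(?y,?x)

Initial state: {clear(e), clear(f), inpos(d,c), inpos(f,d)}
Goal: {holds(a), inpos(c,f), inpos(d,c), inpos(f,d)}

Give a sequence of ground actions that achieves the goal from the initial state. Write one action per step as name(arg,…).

swap(a,e); move(e,a); swap(c,f)

1. swap(a,e)  →  {clear(a), clear(e), clear(f), inpos(a,e), inpos(d,c), inpos(f,d)}
2. move(e,a)  →  {clear(a), clear(e), clear(f), holds(a), inpos(a,a), inpos(a,e), inpos(d,c), inpos(f,d)}
3. swap(c,f)  →  {clear(a), clear(c), clear(e), clear(f), holds(a), inpos(a,a), inpos(a,e), inpos(c,f), inpos(d,c), inpos(f,d)}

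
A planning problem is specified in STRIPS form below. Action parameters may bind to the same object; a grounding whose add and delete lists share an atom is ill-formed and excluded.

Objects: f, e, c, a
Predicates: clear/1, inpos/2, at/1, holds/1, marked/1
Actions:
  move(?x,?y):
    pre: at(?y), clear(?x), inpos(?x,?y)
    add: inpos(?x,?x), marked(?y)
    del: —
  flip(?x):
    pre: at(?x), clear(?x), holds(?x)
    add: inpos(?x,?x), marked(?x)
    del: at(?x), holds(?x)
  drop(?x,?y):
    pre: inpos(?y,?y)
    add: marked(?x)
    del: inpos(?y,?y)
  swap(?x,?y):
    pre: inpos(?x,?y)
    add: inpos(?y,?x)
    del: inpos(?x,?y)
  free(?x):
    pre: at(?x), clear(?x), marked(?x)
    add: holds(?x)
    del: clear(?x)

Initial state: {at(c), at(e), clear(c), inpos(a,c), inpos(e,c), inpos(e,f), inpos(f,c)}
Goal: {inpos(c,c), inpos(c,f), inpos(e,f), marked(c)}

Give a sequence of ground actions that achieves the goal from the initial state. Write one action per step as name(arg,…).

1. swap(f,c)  →  {at(c), at(e), clear(c), inpos(a,c), inpos(c,f), inpos(e,c), inpos(e,f)}
2. swap(e,c)  →  {at(c), at(e), clear(c), inpos(a,c), inpos(c,e), inpos(c,f), inpos(e,f)}
3. move(c,e)  →  {at(c), at(e), clear(c), inpos(a,c), inpos(c,c), inpos(c,e), inpos(c,f), inpos(e,f), marked(e)}
4. move(c,c)  →  {at(c), at(e), clear(c), inpos(a,c), inpos(c,c), inpos(c,e), inpos(c,f), inpos(e,f), marked(c), marked(e)}

swap(f,c); swap(e,c); move(c,e); move(c,c)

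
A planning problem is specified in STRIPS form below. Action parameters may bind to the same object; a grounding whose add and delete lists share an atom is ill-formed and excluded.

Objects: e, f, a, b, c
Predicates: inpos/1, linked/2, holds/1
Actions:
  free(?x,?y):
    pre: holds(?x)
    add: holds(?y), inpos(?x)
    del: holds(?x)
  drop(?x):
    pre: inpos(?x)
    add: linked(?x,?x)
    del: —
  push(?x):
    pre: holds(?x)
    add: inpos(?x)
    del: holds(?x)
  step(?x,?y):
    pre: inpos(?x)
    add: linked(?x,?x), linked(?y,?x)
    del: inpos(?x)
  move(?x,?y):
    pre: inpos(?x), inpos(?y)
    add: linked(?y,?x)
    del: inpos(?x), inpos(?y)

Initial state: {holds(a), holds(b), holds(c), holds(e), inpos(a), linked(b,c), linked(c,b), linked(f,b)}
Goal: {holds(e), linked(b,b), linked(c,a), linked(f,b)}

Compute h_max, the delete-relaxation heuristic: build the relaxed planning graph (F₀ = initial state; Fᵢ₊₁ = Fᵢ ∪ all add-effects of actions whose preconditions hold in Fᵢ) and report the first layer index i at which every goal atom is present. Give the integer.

F0 = init (8 atoms)
F1 = F0 ∪ {holds(f), inpos(b), inpos(c), inpos(e), linked(a,a), linked(b,a), linked(c,a), linked(e,a), linked(f,a)}  (17 atoms)
F2 = F1 ∪ {inpos(f), linked(a,b), linked(a,c), linked(a,e), linked(b,b), linked(b,e), linked(c,c), linked(c,e), linked(e,b), linked(e,c), linked(e,e), linked(f,c), linked(f,e)}  (30 atoms)
goal ⊆ F2  ⇒  h_max = 2

2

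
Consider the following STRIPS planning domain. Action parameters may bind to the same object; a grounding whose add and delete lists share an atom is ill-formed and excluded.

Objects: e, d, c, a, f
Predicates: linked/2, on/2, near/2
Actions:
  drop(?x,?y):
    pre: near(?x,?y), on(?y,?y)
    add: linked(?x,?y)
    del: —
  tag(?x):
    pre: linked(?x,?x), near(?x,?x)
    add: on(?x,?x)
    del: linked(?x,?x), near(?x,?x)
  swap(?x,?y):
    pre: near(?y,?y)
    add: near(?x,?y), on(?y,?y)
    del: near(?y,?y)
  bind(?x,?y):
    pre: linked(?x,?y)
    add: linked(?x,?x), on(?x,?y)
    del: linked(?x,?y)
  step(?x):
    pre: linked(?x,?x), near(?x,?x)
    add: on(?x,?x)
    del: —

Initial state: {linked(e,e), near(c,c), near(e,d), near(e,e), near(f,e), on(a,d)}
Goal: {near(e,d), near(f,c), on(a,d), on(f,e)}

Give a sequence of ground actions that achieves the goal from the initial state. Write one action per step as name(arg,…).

tag(e); drop(f,e); swap(f,c); bind(f,e)

1. tag(e)  →  {near(c,c), near(e,d), near(f,e), on(a,d), on(e,e)}
2. drop(f,e)  →  {linked(f,e), near(c,c), near(e,d), near(f,e), on(a,d), on(e,e)}
3. swap(f,c)  →  {linked(f,e), near(e,d), near(f,c), near(f,e), on(a,d), on(c,c), on(e,e)}
4. bind(f,e)  →  {linked(f,f), near(e,d), near(f,c), near(f,e), on(a,d), on(c,c), on(e,e), on(f,e)}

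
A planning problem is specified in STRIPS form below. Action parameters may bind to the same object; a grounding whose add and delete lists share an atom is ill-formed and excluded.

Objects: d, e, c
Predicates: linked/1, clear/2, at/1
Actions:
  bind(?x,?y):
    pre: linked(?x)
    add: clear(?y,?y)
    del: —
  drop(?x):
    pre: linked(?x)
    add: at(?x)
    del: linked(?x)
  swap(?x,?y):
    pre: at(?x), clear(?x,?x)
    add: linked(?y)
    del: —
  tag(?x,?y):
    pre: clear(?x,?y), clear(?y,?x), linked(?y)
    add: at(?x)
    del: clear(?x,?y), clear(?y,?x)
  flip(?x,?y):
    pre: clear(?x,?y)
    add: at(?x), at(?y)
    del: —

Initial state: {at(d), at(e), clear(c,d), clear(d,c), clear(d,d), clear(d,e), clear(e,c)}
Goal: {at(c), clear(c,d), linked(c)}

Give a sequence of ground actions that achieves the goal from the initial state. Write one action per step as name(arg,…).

1. swap(d,c)  →  {at(d), at(e), clear(c,d), clear(d,c), clear(d,d), clear(d,e), clear(e,c), linked(c)}
2. flip(d,c)  →  {at(c), at(d), at(e), clear(c,d), clear(d,c), clear(d,d), clear(d,e), clear(e,c), linked(c)}

swap(d,c); flip(d,c)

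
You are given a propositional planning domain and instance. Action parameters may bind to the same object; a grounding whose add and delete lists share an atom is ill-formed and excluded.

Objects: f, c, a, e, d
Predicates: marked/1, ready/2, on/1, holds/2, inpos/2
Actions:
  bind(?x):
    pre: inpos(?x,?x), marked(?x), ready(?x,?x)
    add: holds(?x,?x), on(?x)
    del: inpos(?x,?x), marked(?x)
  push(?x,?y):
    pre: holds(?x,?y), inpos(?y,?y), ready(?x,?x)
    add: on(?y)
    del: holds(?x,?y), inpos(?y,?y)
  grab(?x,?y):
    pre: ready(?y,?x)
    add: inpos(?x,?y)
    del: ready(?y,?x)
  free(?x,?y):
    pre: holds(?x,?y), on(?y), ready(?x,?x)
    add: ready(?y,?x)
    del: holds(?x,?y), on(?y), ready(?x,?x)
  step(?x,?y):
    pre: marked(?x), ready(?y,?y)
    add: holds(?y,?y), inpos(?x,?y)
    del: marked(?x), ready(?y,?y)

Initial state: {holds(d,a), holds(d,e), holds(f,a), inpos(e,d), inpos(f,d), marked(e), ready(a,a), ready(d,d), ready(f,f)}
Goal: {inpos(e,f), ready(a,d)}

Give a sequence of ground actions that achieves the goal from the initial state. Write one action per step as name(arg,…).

1. grab(a,a)  →  {holds(d,a), holds(d,e), holds(f,a), inpos(a,a), inpos(e,d), inpos(f,d), marked(e), ready(d,d), ready(f,f)}
2. push(f,a)  →  {holds(d,a), holds(d,e), inpos(e,d), inpos(f,d), marked(e), on(a), ready(d,d), ready(f,f)}
3. free(d,a)  →  {holds(d,e), inpos(e,d), inpos(f,d), marked(e), ready(a,d), ready(f,f)}
4. step(e,f)  →  {holds(d,e), holds(f,f), inpos(e,d), inpos(e,f), inpos(f,d), ready(a,d)}

grab(a,a); push(f,a); free(d,a); step(e,f)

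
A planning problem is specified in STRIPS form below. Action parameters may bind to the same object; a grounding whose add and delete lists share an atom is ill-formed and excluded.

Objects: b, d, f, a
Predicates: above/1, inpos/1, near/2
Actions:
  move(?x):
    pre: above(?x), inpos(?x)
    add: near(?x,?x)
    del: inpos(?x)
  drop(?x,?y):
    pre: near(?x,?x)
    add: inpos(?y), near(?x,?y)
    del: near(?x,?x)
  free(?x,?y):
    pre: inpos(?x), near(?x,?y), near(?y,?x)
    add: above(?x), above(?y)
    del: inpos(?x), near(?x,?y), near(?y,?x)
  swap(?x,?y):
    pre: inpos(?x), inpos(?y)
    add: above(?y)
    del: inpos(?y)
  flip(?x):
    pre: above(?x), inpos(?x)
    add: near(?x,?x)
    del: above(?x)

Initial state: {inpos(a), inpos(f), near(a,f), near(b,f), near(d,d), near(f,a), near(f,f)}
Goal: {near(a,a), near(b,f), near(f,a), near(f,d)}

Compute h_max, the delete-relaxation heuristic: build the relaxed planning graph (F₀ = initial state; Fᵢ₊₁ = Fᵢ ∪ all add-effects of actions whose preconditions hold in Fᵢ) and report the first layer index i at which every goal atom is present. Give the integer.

2

F0 = init (7 atoms)
F1 = F0 ∪ {above(a), above(f), inpos(b), inpos(d), near(d,a), near(d,b), near(d,f), near(f,b), near(f,d)}  (16 atoms)
F2 = F1 ∪ {above(b), above(d), near(a,a)}  (19 atoms)
goal ⊆ F2  ⇒  h_max = 2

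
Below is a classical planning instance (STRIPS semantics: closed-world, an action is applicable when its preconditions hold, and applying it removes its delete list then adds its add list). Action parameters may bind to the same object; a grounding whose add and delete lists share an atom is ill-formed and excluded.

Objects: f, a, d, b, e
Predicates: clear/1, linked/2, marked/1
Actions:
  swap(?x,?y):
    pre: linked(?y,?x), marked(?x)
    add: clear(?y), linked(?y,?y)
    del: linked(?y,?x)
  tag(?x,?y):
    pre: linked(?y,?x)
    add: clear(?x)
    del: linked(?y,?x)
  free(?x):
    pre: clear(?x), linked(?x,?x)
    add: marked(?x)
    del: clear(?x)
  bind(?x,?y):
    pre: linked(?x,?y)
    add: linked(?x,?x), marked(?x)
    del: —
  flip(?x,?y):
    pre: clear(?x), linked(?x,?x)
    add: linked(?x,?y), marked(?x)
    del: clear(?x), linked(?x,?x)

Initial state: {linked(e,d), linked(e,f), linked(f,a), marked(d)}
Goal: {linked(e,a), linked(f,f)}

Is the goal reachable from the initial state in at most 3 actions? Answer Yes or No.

Yes

1. swap(d,e)  →  {clear(e), linked(e,e), linked(e,f), linked(f,a), marked(d)}
2. bind(f,a)  →  {clear(e), linked(e,e), linked(e,f), linked(f,a), linked(f,f), marked(d), marked(f)}
3. flip(e,a)  →  {linked(e,a), linked(e,f), linked(f,a), linked(f,f), marked(d), marked(e), marked(f)}
optimal plan length = 3; 3 ≤ 3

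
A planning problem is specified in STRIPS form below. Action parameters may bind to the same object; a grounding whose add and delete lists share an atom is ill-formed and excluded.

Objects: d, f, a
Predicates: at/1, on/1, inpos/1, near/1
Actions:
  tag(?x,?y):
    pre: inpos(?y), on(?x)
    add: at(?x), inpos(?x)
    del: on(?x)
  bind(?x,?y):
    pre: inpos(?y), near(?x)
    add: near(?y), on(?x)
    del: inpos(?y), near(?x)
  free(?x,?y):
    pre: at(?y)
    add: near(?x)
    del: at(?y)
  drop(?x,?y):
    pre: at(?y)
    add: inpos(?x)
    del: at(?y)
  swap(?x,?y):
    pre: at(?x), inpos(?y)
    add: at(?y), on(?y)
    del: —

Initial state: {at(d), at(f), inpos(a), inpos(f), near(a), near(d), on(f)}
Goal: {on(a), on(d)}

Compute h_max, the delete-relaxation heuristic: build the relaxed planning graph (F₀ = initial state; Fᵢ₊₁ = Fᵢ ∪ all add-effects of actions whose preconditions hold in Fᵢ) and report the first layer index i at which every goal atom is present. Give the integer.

F0 = init (7 atoms)
F1 = F0 ∪ {at(a), inpos(d), near(f), on(a), on(d)}  (12 atoms)
goal ⊆ F1  ⇒  h_max = 1

1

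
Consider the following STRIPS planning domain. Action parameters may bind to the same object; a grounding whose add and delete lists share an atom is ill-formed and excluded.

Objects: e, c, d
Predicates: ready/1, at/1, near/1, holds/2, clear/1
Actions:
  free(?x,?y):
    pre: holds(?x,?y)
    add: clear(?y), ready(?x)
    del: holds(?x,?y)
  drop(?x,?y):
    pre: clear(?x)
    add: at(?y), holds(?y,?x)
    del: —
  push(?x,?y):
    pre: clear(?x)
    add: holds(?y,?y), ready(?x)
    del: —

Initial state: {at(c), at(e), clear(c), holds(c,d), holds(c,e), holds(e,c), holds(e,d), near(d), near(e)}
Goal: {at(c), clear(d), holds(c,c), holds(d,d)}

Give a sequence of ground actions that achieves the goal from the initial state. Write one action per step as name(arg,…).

1. free(e,d)  →  {at(c), at(e), clear(c), clear(d), holds(c,d), holds(c,e), holds(e,c), near(d), near(e), ready(e)}
2. drop(c,c)  →  {at(c), at(e), clear(c), clear(d), holds(c,c), holds(c,d), holds(c,e), holds(e,c), near(d), near(e), ready(e)}
3. drop(d,d)  →  {at(c), at(d), at(e), clear(c), clear(d), holds(c,c), holds(c,d), holds(c,e), holds(d,d), holds(e,c), near(d), near(e), ready(e)}

free(e,d); drop(c,c); drop(d,d)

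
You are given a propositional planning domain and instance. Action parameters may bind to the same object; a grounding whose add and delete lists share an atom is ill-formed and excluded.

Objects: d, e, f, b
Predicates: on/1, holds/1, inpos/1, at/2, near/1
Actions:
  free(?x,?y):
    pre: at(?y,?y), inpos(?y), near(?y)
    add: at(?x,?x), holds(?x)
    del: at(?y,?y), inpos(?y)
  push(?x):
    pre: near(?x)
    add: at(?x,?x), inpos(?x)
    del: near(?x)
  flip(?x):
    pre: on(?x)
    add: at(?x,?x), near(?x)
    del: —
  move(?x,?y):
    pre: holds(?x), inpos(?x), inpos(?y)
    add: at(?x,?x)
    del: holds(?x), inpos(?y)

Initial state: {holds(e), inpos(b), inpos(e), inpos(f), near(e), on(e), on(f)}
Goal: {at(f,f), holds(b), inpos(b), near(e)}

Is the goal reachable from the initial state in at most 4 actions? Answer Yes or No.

1. flip(e)  →  {at(e,e), holds(e), inpos(b), inpos(e), inpos(f), near(e), on(e), on(f)}
2. free(b,e)  →  {at(b,b), holds(b), holds(e), inpos(b), inpos(f), near(e), on(e), on(f)}
3. flip(f)  →  {at(b,b), at(f,f), holds(b), holds(e), inpos(b), inpos(f), near(e), near(f), on(e), on(f)}
optimal plan length = 3; 3 ≤ 4

Yes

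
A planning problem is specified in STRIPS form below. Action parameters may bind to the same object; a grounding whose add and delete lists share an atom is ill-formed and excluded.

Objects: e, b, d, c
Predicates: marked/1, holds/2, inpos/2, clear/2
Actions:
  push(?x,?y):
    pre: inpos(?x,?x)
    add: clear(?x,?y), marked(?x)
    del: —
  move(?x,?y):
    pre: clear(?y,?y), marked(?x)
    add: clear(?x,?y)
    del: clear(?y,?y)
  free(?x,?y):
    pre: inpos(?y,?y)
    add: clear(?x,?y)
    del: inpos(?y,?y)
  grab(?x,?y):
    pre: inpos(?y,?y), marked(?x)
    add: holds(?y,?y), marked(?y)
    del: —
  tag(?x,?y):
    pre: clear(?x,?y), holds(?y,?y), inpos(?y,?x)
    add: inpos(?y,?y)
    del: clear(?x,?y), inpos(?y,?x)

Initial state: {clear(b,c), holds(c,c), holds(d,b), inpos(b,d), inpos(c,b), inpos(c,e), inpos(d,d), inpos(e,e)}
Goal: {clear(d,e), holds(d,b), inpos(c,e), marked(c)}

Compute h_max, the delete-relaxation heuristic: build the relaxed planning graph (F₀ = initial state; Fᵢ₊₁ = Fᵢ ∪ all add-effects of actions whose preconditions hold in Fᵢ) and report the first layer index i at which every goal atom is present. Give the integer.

2

F0 = init (8 atoms)
F1 = F0 ∪ {clear(b,d), clear(b,e), clear(c,d), clear(c,e), clear(d,b), clear(d,c), clear(d,d), clear(d,e), clear(e,b), clear(e,c), clear(e,d), clear(e,e), inpos(c,c), marked(d), marked(e)}  (23 atoms)
F2 = F1 ∪ {clear(c,b), clear(c,c), holds(d,d), holds(e,e), marked(c)}  (28 atoms)
goal ⊆ F2  ⇒  h_max = 2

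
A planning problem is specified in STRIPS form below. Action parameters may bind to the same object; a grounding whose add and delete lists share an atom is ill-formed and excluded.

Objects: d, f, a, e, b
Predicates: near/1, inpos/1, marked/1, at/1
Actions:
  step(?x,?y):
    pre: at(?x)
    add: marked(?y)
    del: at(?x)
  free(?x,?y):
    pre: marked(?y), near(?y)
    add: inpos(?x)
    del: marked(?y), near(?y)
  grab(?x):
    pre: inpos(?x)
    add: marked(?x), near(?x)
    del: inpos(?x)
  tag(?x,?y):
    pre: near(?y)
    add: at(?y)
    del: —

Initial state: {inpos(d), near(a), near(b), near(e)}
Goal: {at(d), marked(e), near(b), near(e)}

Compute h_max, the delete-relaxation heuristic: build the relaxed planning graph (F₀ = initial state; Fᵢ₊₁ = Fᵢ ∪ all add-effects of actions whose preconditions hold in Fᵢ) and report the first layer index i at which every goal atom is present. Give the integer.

F0 = init (4 atoms)
F1 = F0 ∪ {at(a), at(b), at(e), marked(d), near(d)}  (9 atoms)
F2 = F1 ∪ {at(d), inpos(a), inpos(b), inpos(e), inpos(f), marked(a), marked(b), marked(e), marked(f)}  (18 atoms)
goal ⊆ F2  ⇒  h_max = 2

2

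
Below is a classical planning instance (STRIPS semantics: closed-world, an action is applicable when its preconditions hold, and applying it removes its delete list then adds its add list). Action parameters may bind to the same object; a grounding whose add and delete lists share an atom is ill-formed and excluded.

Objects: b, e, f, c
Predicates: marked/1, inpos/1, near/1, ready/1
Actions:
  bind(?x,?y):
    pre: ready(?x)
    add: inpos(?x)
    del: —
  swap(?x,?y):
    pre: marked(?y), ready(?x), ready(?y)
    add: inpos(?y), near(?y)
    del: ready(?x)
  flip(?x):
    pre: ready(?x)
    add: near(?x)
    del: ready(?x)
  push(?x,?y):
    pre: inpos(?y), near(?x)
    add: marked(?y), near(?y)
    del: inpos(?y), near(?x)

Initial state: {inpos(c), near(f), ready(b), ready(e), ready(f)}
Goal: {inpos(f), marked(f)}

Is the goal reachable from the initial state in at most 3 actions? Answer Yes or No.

1. bind(f,b)  →  {inpos(c), inpos(f), near(f), ready(b), ready(e), ready(f)}
2. flip(b)  →  {inpos(c), inpos(f), near(b), near(f), ready(e), ready(f)}
3. push(b,f)  →  {inpos(c), marked(f), near(f), ready(e), ready(f)}
4. bind(f,b)  →  {inpos(c), inpos(f), marked(f), near(f), ready(e), ready(f)}
optimal plan length = 4; 4 > 3

No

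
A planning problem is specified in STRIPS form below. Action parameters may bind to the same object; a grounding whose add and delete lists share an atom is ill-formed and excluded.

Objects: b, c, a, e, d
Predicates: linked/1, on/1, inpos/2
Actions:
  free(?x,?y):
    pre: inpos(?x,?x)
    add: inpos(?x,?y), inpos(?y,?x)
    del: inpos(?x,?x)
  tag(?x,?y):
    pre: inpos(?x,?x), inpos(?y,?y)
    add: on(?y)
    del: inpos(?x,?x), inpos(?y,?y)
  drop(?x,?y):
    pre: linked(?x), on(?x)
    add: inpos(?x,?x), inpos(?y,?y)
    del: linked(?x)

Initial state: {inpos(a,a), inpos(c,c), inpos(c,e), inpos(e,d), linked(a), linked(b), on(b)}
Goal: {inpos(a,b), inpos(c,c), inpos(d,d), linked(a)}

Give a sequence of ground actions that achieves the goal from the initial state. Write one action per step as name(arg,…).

free(a,b); drop(b,d)

1. free(a,b)  →  {inpos(a,b), inpos(b,a), inpos(c,c), inpos(c,e), inpos(e,d), linked(a), linked(b), on(b)}
2. drop(b,d)  →  {inpos(a,b), inpos(b,a), inpos(b,b), inpos(c,c), inpos(c,e), inpos(d,d), inpos(e,d), linked(a), on(b)}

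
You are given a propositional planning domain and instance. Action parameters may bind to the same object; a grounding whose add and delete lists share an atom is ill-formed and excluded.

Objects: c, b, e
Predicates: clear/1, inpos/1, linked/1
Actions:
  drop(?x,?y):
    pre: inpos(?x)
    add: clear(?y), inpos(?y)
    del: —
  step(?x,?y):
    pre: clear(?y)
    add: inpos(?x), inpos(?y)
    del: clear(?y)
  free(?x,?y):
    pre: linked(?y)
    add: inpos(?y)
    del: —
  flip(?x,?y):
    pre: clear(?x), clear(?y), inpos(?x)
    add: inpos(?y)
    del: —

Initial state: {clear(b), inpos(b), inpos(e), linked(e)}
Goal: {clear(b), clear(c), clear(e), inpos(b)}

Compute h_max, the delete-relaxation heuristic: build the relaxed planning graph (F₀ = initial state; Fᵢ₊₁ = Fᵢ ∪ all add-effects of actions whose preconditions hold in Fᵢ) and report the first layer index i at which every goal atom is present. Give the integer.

F0 = init (4 atoms)
F1 = F0 ∪ {clear(c), clear(e), inpos(c)}  (7 atoms)
goal ⊆ F1  ⇒  h_max = 1

1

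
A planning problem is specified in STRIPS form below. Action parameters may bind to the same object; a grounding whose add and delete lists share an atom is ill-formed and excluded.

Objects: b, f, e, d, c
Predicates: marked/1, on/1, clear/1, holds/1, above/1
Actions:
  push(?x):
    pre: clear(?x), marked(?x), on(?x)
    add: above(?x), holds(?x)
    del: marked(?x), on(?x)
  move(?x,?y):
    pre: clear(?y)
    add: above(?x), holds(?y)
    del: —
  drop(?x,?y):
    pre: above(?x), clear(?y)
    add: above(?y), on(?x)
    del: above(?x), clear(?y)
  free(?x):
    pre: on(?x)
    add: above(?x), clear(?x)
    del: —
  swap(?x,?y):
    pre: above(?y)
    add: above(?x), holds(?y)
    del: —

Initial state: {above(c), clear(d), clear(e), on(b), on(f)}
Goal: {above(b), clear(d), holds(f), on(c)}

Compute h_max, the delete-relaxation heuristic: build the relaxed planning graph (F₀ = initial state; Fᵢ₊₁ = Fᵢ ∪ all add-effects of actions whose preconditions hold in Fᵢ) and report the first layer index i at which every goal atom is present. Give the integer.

2

F0 = init (5 atoms)
F1 = F0 ∪ {above(b), above(d), above(e), above(f), clear(b), clear(f), holds(c), holds(d), holds(e), on(c)}  (15 atoms)
F2 = F1 ∪ {clear(c), holds(b), holds(f), on(d), on(e)}  (20 atoms)
goal ⊆ F2  ⇒  h_max = 2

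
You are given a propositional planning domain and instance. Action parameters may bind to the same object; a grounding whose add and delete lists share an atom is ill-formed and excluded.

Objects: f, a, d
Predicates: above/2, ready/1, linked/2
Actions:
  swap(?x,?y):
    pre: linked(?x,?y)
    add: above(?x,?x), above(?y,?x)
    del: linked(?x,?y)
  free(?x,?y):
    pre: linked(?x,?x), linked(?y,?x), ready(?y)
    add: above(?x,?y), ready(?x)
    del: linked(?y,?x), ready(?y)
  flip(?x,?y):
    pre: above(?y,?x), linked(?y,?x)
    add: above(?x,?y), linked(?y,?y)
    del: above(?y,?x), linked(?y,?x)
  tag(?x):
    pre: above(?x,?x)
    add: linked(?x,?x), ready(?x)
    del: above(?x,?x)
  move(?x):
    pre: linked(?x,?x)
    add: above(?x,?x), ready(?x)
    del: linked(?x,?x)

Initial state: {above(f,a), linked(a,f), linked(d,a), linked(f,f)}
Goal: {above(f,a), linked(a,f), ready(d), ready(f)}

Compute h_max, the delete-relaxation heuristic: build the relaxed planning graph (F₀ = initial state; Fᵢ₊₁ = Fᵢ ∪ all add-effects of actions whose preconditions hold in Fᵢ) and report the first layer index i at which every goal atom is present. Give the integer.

F0 = init (4 atoms)
F1 = F0 ∪ {above(a,a), above(a,d), above(d,d), above(f,f), ready(f)}  (9 atoms)
F2 = F1 ∪ {linked(a,a), linked(d,d), ready(a), ready(d)}  (13 atoms)
goal ⊆ F2  ⇒  h_max = 2

2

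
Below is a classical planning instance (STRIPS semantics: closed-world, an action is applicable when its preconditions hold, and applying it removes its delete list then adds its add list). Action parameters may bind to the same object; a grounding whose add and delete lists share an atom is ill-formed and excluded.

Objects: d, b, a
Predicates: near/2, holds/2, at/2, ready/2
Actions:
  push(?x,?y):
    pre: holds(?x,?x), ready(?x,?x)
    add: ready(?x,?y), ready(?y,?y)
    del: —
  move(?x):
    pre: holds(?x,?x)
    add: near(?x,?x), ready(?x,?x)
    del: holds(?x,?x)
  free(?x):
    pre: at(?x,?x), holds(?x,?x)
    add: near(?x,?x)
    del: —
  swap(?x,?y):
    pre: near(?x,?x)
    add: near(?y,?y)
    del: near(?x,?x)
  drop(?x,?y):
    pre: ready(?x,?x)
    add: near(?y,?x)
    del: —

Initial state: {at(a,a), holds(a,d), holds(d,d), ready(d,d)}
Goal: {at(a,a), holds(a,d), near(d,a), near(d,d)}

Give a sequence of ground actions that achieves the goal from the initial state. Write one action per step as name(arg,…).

push(d,a); move(d); drop(a,d)

1. push(d,a)  →  {at(a,a), holds(a,d), holds(d,d), ready(a,a), ready(d,a), ready(d,d)}
2. move(d)  →  {at(a,a), holds(a,d), near(d,d), ready(a,a), ready(d,a), ready(d,d)}
3. drop(a,d)  →  {at(a,a), holds(a,d), near(d,a), near(d,d), ready(a,a), ready(d,a), ready(d,d)}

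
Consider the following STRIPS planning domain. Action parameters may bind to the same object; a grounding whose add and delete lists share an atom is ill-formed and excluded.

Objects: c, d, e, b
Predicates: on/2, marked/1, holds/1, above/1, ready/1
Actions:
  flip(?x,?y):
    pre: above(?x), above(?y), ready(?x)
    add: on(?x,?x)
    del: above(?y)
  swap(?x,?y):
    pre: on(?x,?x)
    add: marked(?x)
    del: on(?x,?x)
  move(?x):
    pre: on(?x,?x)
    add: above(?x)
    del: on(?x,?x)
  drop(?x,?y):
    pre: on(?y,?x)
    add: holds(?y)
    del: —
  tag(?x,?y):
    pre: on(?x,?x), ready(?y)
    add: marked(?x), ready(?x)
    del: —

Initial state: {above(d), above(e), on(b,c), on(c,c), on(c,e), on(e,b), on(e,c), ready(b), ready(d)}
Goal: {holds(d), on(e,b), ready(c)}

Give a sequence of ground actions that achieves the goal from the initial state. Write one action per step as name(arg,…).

1. flip(d,d)  →  {above(e), on(b,c), on(c,c), on(c,e), on(d,d), on(e,b), on(e,c), ready(b), ready(d)}
2. drop(d,d)  →  {above(e), holds(d), on(b,c), on(c,c), on(c,e), on(d,d), on(e,b), on(e,c), ready(b), ready(d)}
3. tag(c,d)  →  {above(e), holds(d), marked(c), on(b,c), on(c,c), on(c,e), on(d,d), on(e,b), on(e,c), ready(b), ready(c), ready(d)}

flip(d,d); drop(d,d); tag(c,d)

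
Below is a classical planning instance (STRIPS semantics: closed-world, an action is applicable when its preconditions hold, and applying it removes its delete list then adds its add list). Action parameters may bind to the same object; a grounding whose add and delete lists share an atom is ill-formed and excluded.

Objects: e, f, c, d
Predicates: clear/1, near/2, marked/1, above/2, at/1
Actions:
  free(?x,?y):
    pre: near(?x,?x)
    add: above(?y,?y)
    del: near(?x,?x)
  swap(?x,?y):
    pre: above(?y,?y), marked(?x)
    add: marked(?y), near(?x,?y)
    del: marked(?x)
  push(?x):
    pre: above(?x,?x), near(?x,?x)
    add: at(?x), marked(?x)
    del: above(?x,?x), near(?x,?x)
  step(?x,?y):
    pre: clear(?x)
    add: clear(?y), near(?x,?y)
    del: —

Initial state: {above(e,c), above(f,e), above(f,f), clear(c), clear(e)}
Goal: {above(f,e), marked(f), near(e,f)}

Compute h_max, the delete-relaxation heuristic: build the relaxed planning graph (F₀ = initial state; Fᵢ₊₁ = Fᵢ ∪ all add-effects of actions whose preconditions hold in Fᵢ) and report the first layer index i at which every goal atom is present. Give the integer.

3

F0 = init (5 atoms)
F1 = F0 ∪ {clear(d), clear(f), near(c,c), near(c,d), near(c,e), near(c,f), near(e,c), near(e,d), near(e,e), near(e,f)}  (15 atoms)
F2 = F1 ∪ {above(c,c), above(d,d), above(e,e), near(d,c), near(d,d), near(d,e), near(d,f), near(f,c), near(f,d), near(f,e), near(f,f)}  (26 atoms)
F3 = F2 ∪ {at(c), at(d), at(e), at(f), marked(c), marked(d), marked(e), marked(f)}  (34 atoms)
goal ⊆ F3  ⇒  h_max = 3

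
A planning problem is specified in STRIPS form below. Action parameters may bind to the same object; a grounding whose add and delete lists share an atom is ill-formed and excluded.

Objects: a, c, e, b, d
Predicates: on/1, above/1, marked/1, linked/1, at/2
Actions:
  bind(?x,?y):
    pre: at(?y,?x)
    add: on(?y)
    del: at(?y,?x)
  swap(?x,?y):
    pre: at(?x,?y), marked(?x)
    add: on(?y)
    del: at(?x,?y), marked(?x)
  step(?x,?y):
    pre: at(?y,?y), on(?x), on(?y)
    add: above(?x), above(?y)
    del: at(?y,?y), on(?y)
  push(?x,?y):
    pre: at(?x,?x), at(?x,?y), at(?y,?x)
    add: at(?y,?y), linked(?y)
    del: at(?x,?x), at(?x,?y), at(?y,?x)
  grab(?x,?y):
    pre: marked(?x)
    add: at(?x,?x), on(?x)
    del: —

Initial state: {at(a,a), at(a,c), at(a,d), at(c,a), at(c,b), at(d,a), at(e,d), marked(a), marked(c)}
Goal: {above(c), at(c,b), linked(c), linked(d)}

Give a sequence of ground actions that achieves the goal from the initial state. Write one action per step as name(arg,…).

1. push(a,c)  →  {at(a,d), at(c,b), at(c,c), at(d,a), at(e,d), linked(c), marked(a), marked(c)}
2. grab(a,a)  →  {at(a,a), at(a,d), at(c,b), at(c,c), at(d,a), at(e,d), linked(c), marked(a), marked(c), on(a)}
3. push(a,d)  →  {at(c,b), at(c,c), at(d,d), at(e,d), linked(c), linked(d), marked(a), marked(c), on(a)}
4. grab(c,a)  →  {at(c,b), at(c,c), at(d,d), at(e,d), linked(c), linked(d), marked(a), marked(c), on(a), on(c)}
5. step(a,c)  →  {above(a), above(c), at(c,b), at(d,d), at(e,d), linked(c), linked(d), marked(a), marked(c), on(a)}

push(a,c); grab(a,a); push(a,d); grab(c,a); step(a,c)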